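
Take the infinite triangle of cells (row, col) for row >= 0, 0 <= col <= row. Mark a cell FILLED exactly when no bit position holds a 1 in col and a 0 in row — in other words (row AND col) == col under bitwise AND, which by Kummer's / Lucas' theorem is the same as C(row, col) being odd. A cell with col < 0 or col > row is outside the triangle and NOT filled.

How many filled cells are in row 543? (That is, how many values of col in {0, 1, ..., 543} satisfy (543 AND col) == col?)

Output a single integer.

543 in binary = 1000011111
popcount(543) = number of 1-bits in 1000011111 = 6
A col c satisfies (543 AND c) == c iff every set bit of c is also set in 543; each of the 6 set bits of 543 can independently be on or off in c.
count = 2^6 = 64

Answer: 64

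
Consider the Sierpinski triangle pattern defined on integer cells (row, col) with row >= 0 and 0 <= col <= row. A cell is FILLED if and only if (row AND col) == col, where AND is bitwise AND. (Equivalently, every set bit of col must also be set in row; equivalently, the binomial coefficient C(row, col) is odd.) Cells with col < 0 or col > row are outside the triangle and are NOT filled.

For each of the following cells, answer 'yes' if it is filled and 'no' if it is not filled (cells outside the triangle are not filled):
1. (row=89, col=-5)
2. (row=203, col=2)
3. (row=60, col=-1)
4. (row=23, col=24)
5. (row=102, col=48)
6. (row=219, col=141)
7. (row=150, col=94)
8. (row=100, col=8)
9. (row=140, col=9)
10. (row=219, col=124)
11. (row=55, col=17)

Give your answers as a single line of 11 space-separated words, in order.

Answer: no yes no no no no no no no no yes

Derivation:
(89,-5): col outside [0, 89] -> not filled
(203,2): row=0b11001011, col=0b10, row AND col = 0b10 = 2; 2 == 2 -> filled
(60,-1): col outside [0, 60] -> not filled
(23,24): col outside [0, 23] -> not filled
(102,48): row=0b1100110, col=0b110000, row AND col = 0b100000 = 32; 32 != 48 -> empty
(219,141): row=0b11011011, col=0b10001101, row AND col = 0b10001001 = 137; 137 != 141 -> empty
(150,94): row=0b10010110, col=0b1011110, row AND col = 0b10110 = 22; 22 != 94 -> empty
(100,8): row=0b1100100, col=0b1000, row AND col = 0b0 = 0; 0 != 8 -> empty
(140,9): row=0b10001100, col=0b1001, row AND col = 0b1000 = 8; 8 != 9 -> empty
(219,124): row=0b11011011, col=0b1111100, row AND col = 0b1011000 = 88; 88 != 124 -> empty
(55,17): row=0b110111, col=0b10001, row AND col = 0b10001 = 17; 17 == 17 -> filled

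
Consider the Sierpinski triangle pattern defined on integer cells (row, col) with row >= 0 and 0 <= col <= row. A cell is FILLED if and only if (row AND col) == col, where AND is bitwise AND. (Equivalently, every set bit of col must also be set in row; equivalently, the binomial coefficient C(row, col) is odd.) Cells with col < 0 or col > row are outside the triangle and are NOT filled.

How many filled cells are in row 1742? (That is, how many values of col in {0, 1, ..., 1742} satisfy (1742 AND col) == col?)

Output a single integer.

Answer: 128

Derivation:
1742 in binary = 11011001110
popcount(1742) = number of 1-bits in 11011001110 = 7
A col c satisfies (1742 AND c) == c iff every set bit of c is also set in 1742; each of the 7 set bits of 1742 can independently be on or off in c.
count = 2^7 = 128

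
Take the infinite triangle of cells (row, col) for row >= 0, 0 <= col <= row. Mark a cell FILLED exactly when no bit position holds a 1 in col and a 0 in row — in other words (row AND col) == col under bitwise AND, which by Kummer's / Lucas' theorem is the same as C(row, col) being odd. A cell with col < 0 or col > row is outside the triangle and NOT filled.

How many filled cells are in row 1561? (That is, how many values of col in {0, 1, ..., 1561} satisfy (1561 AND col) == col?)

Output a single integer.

Answer: 32

Derivation:
1561 in binary = 11000011001
popcount(1561) = number of 1-bits in 11000011001 = 5
A col c satisfies (1561 AND c) == c iff every set bit of c is also set in 1561; each of the 5 set bits of 1561 can independently be on or off in c.
count = 2^5 = 32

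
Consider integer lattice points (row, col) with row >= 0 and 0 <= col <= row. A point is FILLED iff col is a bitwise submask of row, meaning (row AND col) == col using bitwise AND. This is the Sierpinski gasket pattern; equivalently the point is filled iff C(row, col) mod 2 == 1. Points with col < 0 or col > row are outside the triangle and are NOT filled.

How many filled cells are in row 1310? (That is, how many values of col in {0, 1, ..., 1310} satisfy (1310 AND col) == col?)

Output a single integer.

1310 in binary = 10100011110
popcount(1310) = number of 1-bits in 10100011110 = 6
A col c satisfies (1310 AND c) == c iff every set bit of c is also set in 1310; each of the 6 set bits of 1310 can independently be on or off in c.
count = 2^6 = 64

Answer: 64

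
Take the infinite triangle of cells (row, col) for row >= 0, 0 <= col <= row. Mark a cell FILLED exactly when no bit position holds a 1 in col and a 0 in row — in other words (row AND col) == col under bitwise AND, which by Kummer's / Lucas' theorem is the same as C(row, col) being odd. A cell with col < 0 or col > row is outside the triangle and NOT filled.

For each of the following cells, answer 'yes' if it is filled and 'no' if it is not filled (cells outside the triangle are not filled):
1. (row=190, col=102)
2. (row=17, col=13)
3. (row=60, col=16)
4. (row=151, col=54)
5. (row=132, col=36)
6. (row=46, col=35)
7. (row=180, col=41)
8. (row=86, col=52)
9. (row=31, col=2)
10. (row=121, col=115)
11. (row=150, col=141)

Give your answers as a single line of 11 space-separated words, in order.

Answer: no no yes no no no no no yes no no

Derivation:
(190,102): row=0b10111110, col=0b1100110, row AND col = 0b100110 = 38; 38 != 102 -> empty
(17,13): row=0b10001, col=0b1101, row AND col = 0b1 = 1; 1 != 13 -> empty
(60,16): row=0b111100, col=0b10000, row AND col = 0b10000 = 16; 16 == 16 -> filled
(151,54): row=0b10010111, col=0b110110, row AND col = 0b10110 = 22; 22 != 54 -> empty
(132,36): row=0b10000100, col=0b100100, row AND col = 0b100 = 4; 4 != 36 -> empty
(46,35): row=0b101110, col=0b100011, row AND col = 0b100010 = 34; 34 != 35 -> empty
(180,41): row=0b10110100, col=0b101001, row AND col = 0b100000 = 32; 32 != 41 -> empty
(86,52): row=0b1010110, col=0b110100, row AND col = 0b10100 = 20; 20 != 52 -> empty
(31,2): row=0b11111, col=0b10, row AND col = 0b10 = 2; 2 == 2 -> filled
(121,115): row=0b1111001, col=0b1110011, row AND col = 0b1110001 = 113; 113 != 115 -> empty
(150,141): row=0b10010110, col=0b10001101, row AND col = 0b10000100 = 132; 132 != 141 -> empty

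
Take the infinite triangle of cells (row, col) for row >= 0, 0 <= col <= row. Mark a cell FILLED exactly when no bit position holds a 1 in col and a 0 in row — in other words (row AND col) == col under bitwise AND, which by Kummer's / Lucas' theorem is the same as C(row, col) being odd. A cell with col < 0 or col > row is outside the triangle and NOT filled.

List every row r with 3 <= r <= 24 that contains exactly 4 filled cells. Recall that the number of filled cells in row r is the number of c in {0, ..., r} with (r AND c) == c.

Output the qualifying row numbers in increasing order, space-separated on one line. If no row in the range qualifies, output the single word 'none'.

Row r has 2^popcount(r) filled cells, so we need popcount(r) = log2(4) = 2.
Scan r = 3..24 and keep those with exactly 2 one-bits:
r=3=11 popcount=2 -> KEEP
r=4=100 popcount=1 -> skip
r=5=101 popcount=2 -> KEEP
r=6=110 popcount=2 -> KEEP
r=7=111 popcount=3 -> skip
r=8=1000 popcount=1 -> skip
r=9=1001 popcount=2 -> KEEP
r=10=1010 popcount=2 -> KEEP
r=11=1011 popcount=3 -> skip
r=12=1100 popcount=2 -> KEEP
r=13=1101 popcount=3 -> skip
r=14=1110 popcount=3 -> skip
r=15=1111 popcount=4 -> skip
r=16=10000 popcount=1 -> skip
r=17=10001 popcount=2 -> KEEP
r=18=10010 popcount=2 -> KEEP
r=19=10011 popcount=3 -> skip
r=20=10100 popcount=2 -> KEEP
r=21=10101 popcount=3 -> skip
r=22=10110 popcount=3 -> skip
r=23=10111 popcount=4 -> skip
r=24=11000 popcount=2 -> KEEP
Kept rows: 3 5 6 9 10 12 17 18 20 24

Answer: 3 5 6 9 10 12 17 18 20 24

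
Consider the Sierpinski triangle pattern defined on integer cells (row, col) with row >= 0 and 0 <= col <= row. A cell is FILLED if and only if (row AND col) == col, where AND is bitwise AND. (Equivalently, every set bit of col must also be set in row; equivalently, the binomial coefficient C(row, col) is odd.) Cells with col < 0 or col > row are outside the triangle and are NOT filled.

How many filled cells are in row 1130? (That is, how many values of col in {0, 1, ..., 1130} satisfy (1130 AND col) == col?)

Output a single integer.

1130 in binary = 10001101010
popcount(1130) = number of 1-bits in 10001101010 = 5
A col c satisfies (1130 AND c) == c iff every set bit of c is also set in 1130; each of the 5 set bits of 1130 can independently be on or off in c.
count = 2^5 = 32

Answer: 32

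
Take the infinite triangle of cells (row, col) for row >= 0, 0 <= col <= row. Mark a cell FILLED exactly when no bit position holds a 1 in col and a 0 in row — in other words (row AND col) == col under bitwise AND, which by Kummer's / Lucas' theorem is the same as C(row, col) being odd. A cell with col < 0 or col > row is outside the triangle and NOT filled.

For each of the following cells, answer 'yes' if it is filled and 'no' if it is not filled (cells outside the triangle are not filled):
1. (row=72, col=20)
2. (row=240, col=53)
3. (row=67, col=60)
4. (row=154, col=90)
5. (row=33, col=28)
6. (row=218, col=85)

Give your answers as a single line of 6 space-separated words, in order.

Answer: no no no no no no

Derivation:
(72,20): row=0b1001000, col=0b10100, row AND col = 0b0 = 0; 0 != 20 -> empty
(240,53): row=0b11110000, col=0b110101, row AND col = 0b110000 = 48; 48 != 53 -> empty
(67,60): row=0b1000011, col=0b111100, row AND col = 0b0 = 0; 0 != 60 -> empty
(154,90): row=0b10011010, col=0b1011010, row AND col = 0b11010 = 26; 26 != 90 -> empty
(33,28): row=0b100001, col=0b11100, row AND col = 0b0 = 0; 0 != 28 -> empty
(218,85): row=0b11011010, col=0b1010101, row AND col = 0b1010000 = 80; 80 != 85 -> empty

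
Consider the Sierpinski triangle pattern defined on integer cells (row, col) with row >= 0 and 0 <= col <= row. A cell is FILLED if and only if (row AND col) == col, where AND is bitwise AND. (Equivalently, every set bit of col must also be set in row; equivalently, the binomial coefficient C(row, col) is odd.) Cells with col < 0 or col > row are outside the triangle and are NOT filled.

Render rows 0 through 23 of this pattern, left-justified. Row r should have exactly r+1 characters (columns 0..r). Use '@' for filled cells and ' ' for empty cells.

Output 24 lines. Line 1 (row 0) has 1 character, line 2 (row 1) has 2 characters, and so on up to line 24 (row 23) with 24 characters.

Answer: @
@@
@ @
@@@@
@   @
@@  @@
@ @ @ @
@@@@@@@@
@       @
@@      @@
@ @     @ @
@@@@    @@@@
@   @   @   @
@@  @@  @@  @@
@ @ @ @ @ @ @ @
@@@@@@@@@@@@@@@@
@               @
@@              @@
@ @             @ @
@@@@            @@@@
@   @           @   @
@@  @@          @@  @@
@ @ @ @         @ @ @ @
@@@@@@@@        @@@@@@@@

Derivation:
r0=0: @
r1=1: @@
r2=10: @ @
r3=11: @@@@
r4=100: @   @
r5=101: @@  @@
r6=110: @ @ @ @
r7=111: @@@@@@@@
r8=1000: @       @
r9=1001: @@      @@
r10=1010: @ @     @ @
r11=1011: @@@@    @@@@
r12=1100: @   @   @   @
r13=1101: @@  @@  @@  @@
r14=1110: @ @ @ @ @ @ @ @
r15=1111: @@@@@@@@@@@@@@@@
r16=10000: @               @
r17=10001: @@              @@
r18=10010: @ @             @ @
r19=10011: @@@@            @@@@
r20=10100: @   @           @   @
r21=10101: @@  @@          @@  @@
r22=10110: @ @ @ @         @ @ @ @
r23=10111: @@@@@@@@        @@@@@@@@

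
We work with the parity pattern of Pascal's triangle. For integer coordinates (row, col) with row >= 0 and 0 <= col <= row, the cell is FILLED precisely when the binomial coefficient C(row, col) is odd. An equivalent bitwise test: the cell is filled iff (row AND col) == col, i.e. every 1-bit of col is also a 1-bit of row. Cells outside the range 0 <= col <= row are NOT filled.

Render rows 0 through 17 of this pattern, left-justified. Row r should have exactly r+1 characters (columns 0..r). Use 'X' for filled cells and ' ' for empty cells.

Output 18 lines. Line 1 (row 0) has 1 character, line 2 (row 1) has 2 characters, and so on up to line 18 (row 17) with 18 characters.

r0=0: X
r1=1: XX
r2=10: X X
r3=11: XXXX
r4=100: X   X
r5=101: XX  XX
r6=110: X X X X
r7=111: XXXXXXXX
r8=1000: X       X
r9=1001: XX      XX
r10=1010: X X     X X
r11=1011: XXXX    XXXX
r12=1100: X   X   X   X
r13=1101: XX  XX  XX  XX
r14=1110: X X X X X X X X
r15=1111: XXXXXXXXXXXXXXXX
r16=10000: X               X
r17=10001: XX              XX

Answer: X
XX
X X
XXXX
X   X
XX  XX
X X X X
XXXXXXXX
X       X
XX      XX
X X     X X
XXXX    XXXX
X   X   X   X
XX  XX  XX  XX
X X X X X X X X
XXXXXXXXXXXXXXXX
X               X
XX              XX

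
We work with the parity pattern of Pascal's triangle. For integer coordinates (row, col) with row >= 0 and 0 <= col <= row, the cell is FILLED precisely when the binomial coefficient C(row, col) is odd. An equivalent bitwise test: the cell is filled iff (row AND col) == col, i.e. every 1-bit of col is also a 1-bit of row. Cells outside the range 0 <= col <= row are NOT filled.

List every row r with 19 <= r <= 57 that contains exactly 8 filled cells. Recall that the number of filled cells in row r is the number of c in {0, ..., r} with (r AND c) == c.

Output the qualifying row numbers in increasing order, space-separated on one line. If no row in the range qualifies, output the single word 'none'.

Answer: 19 21 22 25 26 28 35 37 38 41 42 44 49 50 52 56

Derivation:
Row r has 2^popcount(r) filled cells, so we need popcount(r) = log2(8) = 3.
Scan r = 19..57 and keep those with exactly 3 one-bits:
r=19=10011 popcount=3 -> KEEP
r=20=10100 popcount=2 -> skip
r=21=10101 popcount=3 -> KEEP
r=22=10110 popcount=3 -> KEEP
r=23=10111 popcount=4 -> skip
r=24=11000 popcount=2 -> skip
r=25=11001 popcount=3 -> KEEP
r=26=11010 popcount=3 -> KEEP
r=27=11011 popcount=4 -> skip
r=28=11100 popcount=3 -> KEEP
r=29=11101 popcount=4 -> skip
r=30=11110 popcount=4 -> skip
r=31=11111 popcount=5 -> skip
r=32=100000 popcount=1 -> skip
r=33=100001 popcount=2 -> skip
r=34=100010 popcount=2 -> skip
r=35=100011 popcount=3 -> KEEP
r=36=100100 popcount=2 -> skip
r=37=100101 popcount=3 -> KEEP
r=38=100110 popcount=3 -> KEEP
r=39=100111 popcount=4 -> skip
r=40=101000 popcount=2 -> skip
r=41=101001 popcount=3 -> KEEP
r=42=101010 popcount=3 -> KEEP
r=43=101011 popcount=4 -> skip
r=44=101100 popcount=3 -> KEEP
r=45=101101 popcount=4 -> skip
r=46=101110 popcount=4 -> skip
r=47=101111 popcount=5 -> skip
r=48=110000 popcount=2 -> skip
r=49=110001 popcount=3 -> KEEP
r=50=110010 popcount=3 -> KEEP
r=51=110011 popcount=4 -> skip
r=52=110100 popcount=3 -> KEEP
r=53=110101 popcount=4 -> skip
r=54=110110 popcount=4 -> skip
r=55=110111 popcount=5 -> skip
r=56=111000 popcount=3 -> KEEP
r=57=111001 popcount=4 -> skip
Kept rows: 19 21 22 25 26 28 35 37 38 41 42 44 49 50 52 56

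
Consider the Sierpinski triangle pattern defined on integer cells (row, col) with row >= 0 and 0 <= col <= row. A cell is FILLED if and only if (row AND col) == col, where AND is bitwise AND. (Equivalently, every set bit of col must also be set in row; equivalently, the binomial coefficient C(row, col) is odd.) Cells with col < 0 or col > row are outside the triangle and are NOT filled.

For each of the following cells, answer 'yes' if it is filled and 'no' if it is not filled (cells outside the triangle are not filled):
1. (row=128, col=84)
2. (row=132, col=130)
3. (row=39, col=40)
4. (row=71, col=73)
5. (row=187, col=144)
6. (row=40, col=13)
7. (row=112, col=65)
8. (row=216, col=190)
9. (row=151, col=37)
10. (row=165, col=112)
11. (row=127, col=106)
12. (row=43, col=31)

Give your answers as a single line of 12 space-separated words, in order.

Answer: no no no no yes no no no no no yes no

Derivation:
(128,84): row=0b10000000, col=0b1010100, row AND col = 0b0 = 0; 0 != 84 -> empty
(132,130): row=0b10000100, col=0b10000010, row AND col = 0b10000000 = 128; 128 != 130 -> empty
(39,40): col outside [0, 39] -> not filled
(71,73): col outside [0, 71] -> not filled
(187,144): row=0b10111011, col=0b10010000, row AND col = 0b10010000 = 144; 144 == 144 -> filled
(40,13): row=0b101000, col=0b1101, row AND col = 0b1000 = 8; 8 != 13 -> empty
(112,65): row=0b1110000, col=0b1000001, row AND col = 0b1000000 = 64; 64 != 65 -> empty
(216,190): row=0b11011000, col=0b10111110, row AND col = 0b10011000 = 152; 152 != 190 -> empty
(151,37): row=0b10010111, col=0b100101, row AND col = 0b101 = 5; 5 != 37 -> empty
(165,112): row=0b10100101, col=0b1110000, row AND col = 0b100000 = 32; 32 != 112 -> empty
(127,106): row=0b1111111, col=0b1101010, row AND col = 0b1101010 = 106; 106 == 106 -> filled
(43,31): row=0b101011, col=0b11111, row AND col = 0b1011 = 11; 11 != 31 -> empty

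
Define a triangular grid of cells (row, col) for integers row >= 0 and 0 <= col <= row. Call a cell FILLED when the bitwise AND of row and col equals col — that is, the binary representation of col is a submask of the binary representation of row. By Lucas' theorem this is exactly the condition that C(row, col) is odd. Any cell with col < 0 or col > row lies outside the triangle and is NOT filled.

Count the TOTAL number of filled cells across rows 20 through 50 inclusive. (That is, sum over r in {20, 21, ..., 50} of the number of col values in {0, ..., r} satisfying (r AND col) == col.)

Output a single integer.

r20=10100 pc2: +4 =4
r21=10101 pc3: +8 =12
r22=10110 pc3: +8 =20
r23=10111 pc4: +16 =36
r24=11000 pc2: +4 =40
r25=11001 pc3: +8 =48
r26=11010 pc3: +8 =56
r27=11011 pc4: +16 =72
r28=11100 pc3: +8 =80
r29=11101 pc4: +16 =96
r30=11110 pc4: +16 =112
r31=11111 pc5: +32 =144
r32=100000 pc1: +2 =146
r33=100001 pc2: +4 =150
r34=100010 pc2: +4 =154
r35=100011 pc3: +8 =162
r36=100100 pc2: +4 =166
r37=100101 pc3: +8 =174
r38=100110 pc3: +8 =182
r39=100111 pc4: +16 =198
r40=101000 pc2: +4 =202
r41=101001 pc3: +8 =210
r42=101010 pc3: +8 =218
r43=101011 pc4: +16 =234
r44=101100 pc3: +8 =242
r45=101101 pc4: +16 =258
r46=101110 pc4: +16 =274
r47=101111 pc5: +32 =306
r48=110000 pc2: +4 =310
r49=110001 pc3: +8 =318
r50=110010 pc3: +8 =326

Answer: 326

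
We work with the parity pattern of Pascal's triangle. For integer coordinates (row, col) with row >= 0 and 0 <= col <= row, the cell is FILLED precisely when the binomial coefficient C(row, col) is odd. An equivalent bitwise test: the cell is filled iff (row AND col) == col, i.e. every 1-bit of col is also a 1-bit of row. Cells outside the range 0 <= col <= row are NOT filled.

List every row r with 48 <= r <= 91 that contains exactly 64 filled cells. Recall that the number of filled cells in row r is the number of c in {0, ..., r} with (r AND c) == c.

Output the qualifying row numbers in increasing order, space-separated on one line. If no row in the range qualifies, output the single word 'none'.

Answer: 63

Derivation:
Row r has 2^popcount(r) filled cells, so we need popcount(r) = log2(64) = 6.
Scan r = 48..91 and keep those with exactly 6 one-bits:
r=48=110000 popcount=2 -> skip
r=49=110001 popcount=3 -> skip
r=50=110010 popcount=3 -> skip
r=51=110011 popcount=4 -> skip
r=52=110100 popcount=3 -> skip
r=53=110101 popcount=4 -> skip
r=54=110110 popcount=4 -> skip
r=55=110111 popcount=5 -> skip
r=56=111000 popcount=3 -> skip
r=57=111001 popcount=4 -> skip
r=58=111010 popcount=4 -> skip
r=59=111011 popcount=5 -> skip
r=60=111100 popcount=4 -> skip
r=61=111101 popcount=5 -> skip
r=62=111110 popcount=5 -> skip
r=63=111111 popcount=6 -> KEEP
r=64=1000000 popcount=1 -> skip
r=65=1000001 popcount=2 -> skip
r=66=1000010 popcount=2 -> skip
r=67=1000011 popcount=3 -> skip
r=68=1000100 popcount=2 -> skip
r=69=1000101 popcount=3 -> skip
r=70=1000110 popcount=3 -> skip
r=71=1000111 popcount=4 -> skip
r=72=1001000 popcount=2 -> skip
r=73=1001001 popcount=3 -> skip
r=74=1001010 popcount=3 -> skip
r=75=1001011 popcount=4 -> skip
r=76=1001100 popcount=3 -> skip
r=77=1001101 popcount=4 -> skip
r=78=1001110 popcount=4 -> skip
r=79=1001111 popcount=5 -> skip
r=80=1010000 popcount=2 -> skip
r=81=1010001 popcount=3 -> skip
r=82=1010010 popcount=3 -> skip
r=83=1010011 popcount=4 -> skip
r=84=1010100 popcount=3 -> skip
r=85=1010101 popcount=4 -> skip
r=86=1010110 popcount=4 -> skip
r=87=1010111 popcount=5 -> skip
r=88=1011000 popcount=3 -> skip
r=89=1011001 popcount=4 -> skip
r=90=1011010 popcount=4 -> skip
r=91=1011011 popcount=5 -> skip
Kept rows: 63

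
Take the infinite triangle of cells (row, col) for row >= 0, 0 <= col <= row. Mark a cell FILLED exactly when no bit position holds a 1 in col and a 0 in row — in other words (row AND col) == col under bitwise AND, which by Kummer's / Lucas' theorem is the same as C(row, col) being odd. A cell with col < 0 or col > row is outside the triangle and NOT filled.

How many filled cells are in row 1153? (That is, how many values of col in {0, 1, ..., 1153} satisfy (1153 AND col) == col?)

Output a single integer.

1153 in binary = 10010000001
popcount(1153) = number of 1-bits in 10010000001 = 3
A col c satisfies (1153 AND c) == c iff every set bit of c is also set in 1153; each of the 3 set bits of 1153 can independently be on or off in c.
count = 2^3 = 8

Answer: 8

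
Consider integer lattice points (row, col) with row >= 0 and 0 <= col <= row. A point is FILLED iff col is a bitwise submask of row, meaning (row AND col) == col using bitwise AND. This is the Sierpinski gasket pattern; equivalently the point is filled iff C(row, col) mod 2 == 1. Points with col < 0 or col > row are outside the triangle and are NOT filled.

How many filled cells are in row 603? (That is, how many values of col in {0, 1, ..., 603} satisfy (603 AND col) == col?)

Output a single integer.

Answer: 64

Derivation:
603 in binary = 1001011011
popcount(603) = number of 1-bits in 1001011011 = 6
A col c satisfies (603 AND c) == c iff every set bit of c is also set in 603; each of the 6 set bits of 603 can independently be on or off in c.
count = 2^6 = 64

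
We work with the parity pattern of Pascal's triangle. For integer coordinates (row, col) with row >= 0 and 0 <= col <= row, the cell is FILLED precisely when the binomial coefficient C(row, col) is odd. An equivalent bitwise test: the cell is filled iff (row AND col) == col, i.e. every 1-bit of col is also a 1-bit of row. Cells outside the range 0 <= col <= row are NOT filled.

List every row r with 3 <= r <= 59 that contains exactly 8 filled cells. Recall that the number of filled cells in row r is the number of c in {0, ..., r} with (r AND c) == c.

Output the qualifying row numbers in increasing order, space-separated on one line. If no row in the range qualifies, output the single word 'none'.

Answer: 7 11 13 14 19 21 22 25 26 28 35 37 38 41 42 44 49 50 52 56

Derivation:
Row r has 2^popcount(r) filled cells, so we need popcount(r) = log2(8) = 3.
Scan r = 3..59 and keep those with exactly 3 one-bits:
r=3=11 popcount=2 -> skip
r=4=100 popcount=1 -> skip
r=5=101 popcount=2 -> skip
r=6=110 popcount=2 -> skip
r=7=111 popcount=3 -> KEEP
r=8=1000 popcount=1 -> skip
r=9=1001 popcount=2 -> skip
r=10=1010 popcount=2 -> skip
r=11=1011 popcount=3 -> KEEP
r=12=1100 popcount=2 -> skip
r=13=1101 popcount=3 -> KEEP
r=14=1110 popcount=3 -> KEEP
r=15=1111 popcount=4 -> skip
r=16=10000 popcount=1 -> skip
r=17=10001 popcount=2 -> skip
r=18=10010 popcount=2 -> skip
r=19=10011 popcount=3 -> KEEP
r=20=10100 popcount=2 -> skip
r=21=10101 popcount=3 -> KEEP
r=22=10110 popcount=3 -> KEEP
r=23=10111 popcount=4 -> skip
r=24=11000 popcount=2 -> skip
r=25=11001 popcount=3 -> KEEP
r=26=11010 popcount=3 -> KEEP
r=27=11011 popcount=4 -> skip
r=28=11100 popcount=3 -> KEEP
r=29=11101 popcount=4 -> skip
r=30=11110 popcount=4 -> skip
r=31=11111 popcount=5 -> skip
r=32=100000 popcount=1 -> skip
r=33=100001 popcount=2 -> skip
r=34=100010 popcount=2 -> skip
r=35=100011 popcount=3 -> KEEP
r=36=100100 popcount=2 -> skip
r=37=100101 popcount=3 -> KEEP
r=38=100110 popcount=3 -> KEEP
r=39=100111 popcount=4 -> skip
r=40=101000 popcount=2 -> skip
r=41=101001 popcount=3 -> KEEP
r=42=101010 popcount=3 -> KEEP
r=43=101011 popcount=4 -> skip
r=44=101100 popcount=3 -> KEEP
r=45=101101 popcount=4 -> skip
r=46=101110 popcount=4 -> skip
r=47=101111 popcount=5 -> skip
r=48=110000 popcount=2 -> skip
r=49=110001 popcount=3 -> KEEP
r=50=110010 popcount=3 -> KEEP
r=51=110011 popcount=4 -> skip
r=52=110100 popcount=3 -> KEEP
r=53=110101 popcount=4 -> skip
r=54=110110 popcount=4 -> skip
r=55=110111 popcount=5 -> skip
r=56=111000 popcount=3 -> KEEP
r=57=111001 popcount=4 -> skip
r=58=111010 popcount=4 -> skip
r=59=111011 popcount=5 -> skip
Kept rows: 7 11 13 14 19 21 22 25 26 28 35 37 38 41 42 44 49 50 52 56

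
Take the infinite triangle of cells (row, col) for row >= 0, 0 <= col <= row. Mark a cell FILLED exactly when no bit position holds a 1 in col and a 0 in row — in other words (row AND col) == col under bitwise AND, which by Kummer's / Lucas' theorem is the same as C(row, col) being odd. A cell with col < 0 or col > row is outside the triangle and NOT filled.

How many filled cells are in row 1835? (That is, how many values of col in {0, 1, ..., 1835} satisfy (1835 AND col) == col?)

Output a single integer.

Answer: 128

Derivation:
1835 in binary = 11100101011
popcount(1835) = number of 1-bits in 11100101011 = 7
A col c satisfies (1835 AND c) == c iff every set bit of c is also set in 1835; each of the 7 set bits of 1835 can independently be on or off in c.
count = 2^7 = 128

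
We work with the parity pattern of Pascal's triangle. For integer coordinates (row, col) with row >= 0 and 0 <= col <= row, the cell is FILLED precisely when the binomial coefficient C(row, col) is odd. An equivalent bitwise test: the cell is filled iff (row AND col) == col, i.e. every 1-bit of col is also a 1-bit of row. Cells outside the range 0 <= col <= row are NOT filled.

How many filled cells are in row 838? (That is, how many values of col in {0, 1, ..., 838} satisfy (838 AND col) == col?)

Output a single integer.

Answer: 32

Derivation:
838 in binary = 1101000110
popcount(838) = number of 1-bits in 1101000110 = 5
A col c satisfies (838 AND c) == c iff every set bit of c is also set in 838; each of the 5 set bits of 838 can independently be on or off in c.
count = 2^5 = 32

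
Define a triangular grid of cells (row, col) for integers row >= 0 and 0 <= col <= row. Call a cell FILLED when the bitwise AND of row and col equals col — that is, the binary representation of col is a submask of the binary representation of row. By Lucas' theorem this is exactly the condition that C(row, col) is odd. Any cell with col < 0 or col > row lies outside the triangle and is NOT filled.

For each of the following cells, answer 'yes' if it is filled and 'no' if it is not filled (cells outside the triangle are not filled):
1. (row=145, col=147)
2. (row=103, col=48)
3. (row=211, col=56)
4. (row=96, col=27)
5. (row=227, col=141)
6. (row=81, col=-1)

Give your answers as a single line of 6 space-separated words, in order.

(145,147): col outside [0, 145] -> not filled
(103,48): row=0b1100111, col=0b110000, row AND col = 0b100000 = 32; 32 != 48 -> empty
(211,56): row=0b11010011, col=0b111000, row AND col = 0b10000 = 16; 16 != 56 -> empty
(96,27): row=0b1100000, col=0b11011, row AND col = 0b0 = 0; 0 != 27 -> empty
(227,141): row=0b11100011, col=0b10001101, row AND col = 0b10000001 = 129; 129 != 141 -> empty
(81,-1): col outside [0, 81] -> not filled

Answer: no no no no no no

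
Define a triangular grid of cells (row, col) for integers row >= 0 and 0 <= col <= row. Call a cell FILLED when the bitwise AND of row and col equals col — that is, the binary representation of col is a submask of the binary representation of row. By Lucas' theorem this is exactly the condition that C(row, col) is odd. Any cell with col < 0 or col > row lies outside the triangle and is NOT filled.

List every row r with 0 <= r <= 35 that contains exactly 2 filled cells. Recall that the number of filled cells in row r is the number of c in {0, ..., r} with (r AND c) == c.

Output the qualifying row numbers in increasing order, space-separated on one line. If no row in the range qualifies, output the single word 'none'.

Answer: 1 2 4 8 16 32

Derivation:
Row r has 2^popcount(r) filled cells, so we need popcount(r) = log2(2) = 1.
Scan r = 0..35 and keep those with exactly 1 one-bits:
r=0=0 popcount=0 -> skip
r=1=1 popcount=1 -> KEEP
r=2=10 popcount=1 -> KEEP
r=3=11 popcount=2 -> skip
r=4=100 popcount=1 -> KEEP
r=5=101 popcount=2 -> skip
r=6=110 popcount=2 -> skip
r=7=111 popcount=3 -> skip
r=8=1000 popcount=1 -> KEEP
r=9=1001 popcount=2 -> skip
r=10=1010 popcount=2 -> skip
r=11=1011 popcount=3 -> skip
r=12=1100 popcount=2 -> skip
r=13=1101 popcount=3 -> skip
r=14=1110 popcount=3 -> skip
r=15=1111 popcount=4 -> skip
r=16=10000 popcount=1 -> KEEP
r=17=10001 popcount=2 -> skip
r=18=10010 popcount=2 -> skip
r=19=10011 popcount=3 -> skip
r=20=10100 popcount=2 -> skip
r=21=10101 popcount=3 -> skip
r=22=10110 popcount=3 -> skip
r=23=10111 popcount=4 -> skip
r=24=11000 popcount=2 -> skip
r=25=11001 popcount=3 -> skip
r=26=11010 popcount=3 -> skip
r=27=11011 popcount=4 -> skip
r=28=11100 popcount=3 -> skip
r=29=11101 popcount=4 -> skip
r=30=11110 popcount=4 -> skip
r=31=11111 popcount=5 -> skip
r=32=100000 popcount=1 -> KEEP
r=33=100001 popcount=2 -> skip
r=34=100010 popcount=2 -> skip
r=35=100011 popcount=3 -> skip
Kept rows: 1 2 4 8 16 32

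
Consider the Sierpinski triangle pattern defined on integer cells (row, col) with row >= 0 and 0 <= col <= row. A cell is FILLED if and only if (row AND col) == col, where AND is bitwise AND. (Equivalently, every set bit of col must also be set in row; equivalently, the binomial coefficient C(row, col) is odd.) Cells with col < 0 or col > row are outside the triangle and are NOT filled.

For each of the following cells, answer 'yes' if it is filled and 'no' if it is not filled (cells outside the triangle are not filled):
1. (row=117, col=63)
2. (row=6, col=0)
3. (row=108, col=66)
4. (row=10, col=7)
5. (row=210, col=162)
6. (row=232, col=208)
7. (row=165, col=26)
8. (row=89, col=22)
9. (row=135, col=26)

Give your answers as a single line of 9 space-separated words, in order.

(117,63): row=0b1110101, col=0b111111, row AND col = 0b110101 = 53; 53 != 63 -> empty
(6,0): row=0b110, col=0b0, row AND col = 0b0 = 0; 0 == 0 -> filled
(108,66): row=0b1101100, col=0b1000010, row AND col = 0b1000000 = 64; 64 != 66 -> empty
(10,7): row=0b1010, col=0b111, row AND col = 0b10 = 2; 2 != 7 -> empty
(210,162): row=0b11010010, col=0b10100010, row AND col = 0b10000010 = 130; 130 != 162 -> empty
(232,208): row=0b11101000, col=0b11010000, row AND col = 0b11000000 = 192; 192 != 208 -> empty
(165,26): row=0b10100101, col=0b11010, row AND col = 0b0 = 0; 0 != 26 -> empty
(89,22): row=0b1011001, col=0b10110, row AND col = 0b10000 = 16; 16 != 22 -> empty
(135,26): row=0b10000111, col=0b11010, row AND col = 0b10 = 2; 2 != 26 -> empty

Answer: no yes no no no no no no no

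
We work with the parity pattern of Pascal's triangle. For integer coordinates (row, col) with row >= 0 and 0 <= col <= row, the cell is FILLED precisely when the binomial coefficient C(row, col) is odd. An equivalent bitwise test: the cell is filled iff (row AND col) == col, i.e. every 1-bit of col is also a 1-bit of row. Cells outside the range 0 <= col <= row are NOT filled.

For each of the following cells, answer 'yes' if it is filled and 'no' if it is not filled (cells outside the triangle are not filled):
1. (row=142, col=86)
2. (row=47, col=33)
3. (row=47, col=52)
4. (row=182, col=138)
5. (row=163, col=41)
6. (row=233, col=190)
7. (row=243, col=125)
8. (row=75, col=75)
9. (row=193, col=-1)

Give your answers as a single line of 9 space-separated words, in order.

Answer: no yes no no no no no yes no

Derivation:
(142,86): row=0b10001110, col=0b1010110, row AND col = 0b110 = 6; 6 != 86 -> empty
(47,33): row=0b101111, col=0b100001, row AND col = 0b100001 = 33; 33 == 33 -> filled
(47,52): col outside [0, 47] -> not filled
(182,138): row=0b10110110, col=0b10001010, row AND col = 0b10000010 = 130; 130 != 138 -> empty
(163,41): row=0b10100011, col=0b101001, row AND col = 0b100001 = 33; 33 != 41 -> empty
(233,190): row=0b11101001, col=0b10111110, row AND col = 0b10101000 = 168; 168 != 190 -> empty
(243,125): row=0b11110011, col=0b1111101, row AND col = 0b1110001 = 113; 113 != 125 -> empty
(75,75): row=0b1001011, col=0b1001011, row AND col = 0b1001011 = 75; 75 == 75 -> filled
(193,-1): col outside [0, 193] -> not filled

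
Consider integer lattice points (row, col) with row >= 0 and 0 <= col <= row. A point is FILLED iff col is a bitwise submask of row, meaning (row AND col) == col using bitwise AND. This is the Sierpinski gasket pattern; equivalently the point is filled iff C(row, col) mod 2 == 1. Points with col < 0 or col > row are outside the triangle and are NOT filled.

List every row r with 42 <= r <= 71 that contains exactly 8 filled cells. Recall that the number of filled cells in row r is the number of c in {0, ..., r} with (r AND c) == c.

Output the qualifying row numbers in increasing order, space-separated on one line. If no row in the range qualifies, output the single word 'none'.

Row r has 2^popcount(r) filled cells, so we need popcount(r) = log2(8) = 3.
Scan r = 42..71 and keep those with exactly 3 one-bits:
r=42=101010 popcount=3 -> KEEP
r=43=101011 popcount=4 -> skip
r=44=101100 popcount=3 -> KEEP
r=45=101101 popcount=4 -> skip
r=46=101110 popcount=4 -> skip
r=47=101111 popcount=5 -> skip
r=48=110000 popcount=2 -> skip
r=49=110001 popcount=3 -> KEEP
r=50=110010 popcount=3 -> KEEP
r=51=110011 popcount=4 -> skip
r=52=110100 popcount=3 -> KEEP
r=53=110101 popcount=4 -> skip
r=54=110110 popcount=4 -> skip
r=55=110111 popcount=5 -> skip
r=56=111000 popcount=3 -> KEEP
r=57=111001 popcount=4 -> skip
r=58=111010 popcount=4 -> skip
r=59=111011 popcount=5 -> skip
r=60=111100 popcount=4 -> skip
r=61=111101 popcount=5 -> skip
r=62=111110 popcount=5 -> skip
r=63=111111 popcount=6 -> skip
r=64=1000000 popcount=1 -> skip
r=65=1000001 popcount=2 -> skip
r=66=1000010 popcount=2 -> skip
r=67=1000011 popcount=3 -> KEEP
r=68=1000100 popcount=2 -> skip
r=69=1000101 popcount=3 -> KEEP
r=70=1000110 popcount=3 -> KEEP
r=71=1000111 popcount=4 -> skip
Kept rows: 42 44 49 50 52 56 67 69 70

Answer: 42 44 49 50 52 56 67 69 70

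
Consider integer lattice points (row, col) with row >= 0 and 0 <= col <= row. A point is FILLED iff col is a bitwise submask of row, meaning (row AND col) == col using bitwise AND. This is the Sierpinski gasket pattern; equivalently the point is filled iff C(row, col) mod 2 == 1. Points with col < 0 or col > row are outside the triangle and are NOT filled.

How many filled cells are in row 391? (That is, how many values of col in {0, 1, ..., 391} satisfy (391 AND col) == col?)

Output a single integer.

391 in binary = 110000111
popcount(391) = number of 1-bits in 110000111 = 5
A col c satisfies (391 AND c) == c iff every set bit of c is also set in 391; each of the 5 set bits of 391 can independently be on or off in c.
count = 2^5 = 32

Answer: 32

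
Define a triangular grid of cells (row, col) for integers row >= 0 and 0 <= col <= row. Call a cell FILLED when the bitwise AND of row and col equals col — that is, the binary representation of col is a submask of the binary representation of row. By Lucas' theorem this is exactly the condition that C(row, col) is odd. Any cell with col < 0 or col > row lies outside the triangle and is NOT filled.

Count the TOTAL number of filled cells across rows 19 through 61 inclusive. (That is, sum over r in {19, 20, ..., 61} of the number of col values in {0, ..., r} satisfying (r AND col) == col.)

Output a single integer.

Answer: 542

Derivation:
r19=10011 pc3: +8 =8
r20=10100 pc2: +4 =12
r21=10101 pc3: +8 =20
r22=10110 pc3: +8 =28
r23=10111 pc4: +16 =44
r24=11000 pc2: +4 =48
r25=11001 pc3: +8 =56
r26=11010 pc3: +8 =64
r27=11011 pc4: +16 =80
r28=11100 pc3: +8 =88
r29=11101 pc4: +16 =104
r30=11110 pc4: +16 =120
r31=11111 pc5: +32 =152
r32=100000 pc1: +2 =154
r33=100001 pc2: +4 =158
r34=100010 pc2: +4 =162
r35=100011 pc3: +8 =170
r36=100100 pc2: +4 =174
r37=100101 pc3: +8 =182
r38=100110 pc3: +8 =190
r39=100111 pc4: +16 =206
r40=101000 pc2: +4 =210
r41=101001 pc3: +8 =218
r42=101010 pc3: +8 =226
r43=101011 pc4: +16 =242
r44=101100 pc3: +8 =250
r45=101101 pc4: +16 =266
r46=101110 pc4: +16 =282
r47=101111 pc5: +32 =314
r48=110000 pc2: +4 =318
r49=110001 pc3: +8 =326
r50=110010 pc3: +8 =334
r51=110011 pc4: +16 =350
r52=110100 pc3: +8 =358
r53=110101 pc4: +16 =374
r54=110110 pc4: +16 =390
r55=110111 pc5: +32 =422
r56=111000 pc3: +8 =430
r57=111001 pc4: +16 =446
r58=111010 pc4: +16 =462
r59=111011 pc5: +32 =494
r60=111100 pc4: +16 =510
r61=111101 pc5: +32 =542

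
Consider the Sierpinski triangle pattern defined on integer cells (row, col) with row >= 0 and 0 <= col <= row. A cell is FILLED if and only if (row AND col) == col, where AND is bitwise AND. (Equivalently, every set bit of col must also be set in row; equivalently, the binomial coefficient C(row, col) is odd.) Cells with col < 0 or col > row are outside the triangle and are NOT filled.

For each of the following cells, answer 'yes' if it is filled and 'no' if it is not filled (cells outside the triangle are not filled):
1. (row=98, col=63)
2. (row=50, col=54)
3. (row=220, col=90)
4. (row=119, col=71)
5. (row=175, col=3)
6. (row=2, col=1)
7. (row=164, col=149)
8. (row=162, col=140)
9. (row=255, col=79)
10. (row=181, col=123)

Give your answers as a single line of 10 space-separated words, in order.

(98,63): row=0b1100010, col=0b111111, row AND col = 0b100010 = 34; 34 != 63 -> empty
(50,54): col outside [0, 50] -> not filled
(220,90): row=0b11011100, col=0b1011010, row AND col = 0b1011000 = 88; 88 != 90 -> empty
(119,71): row=0b1110111, col=0b1000111, row AND col = 0b1000111 = 71; 71 == 71 -> filled
(175,3): row=0b10101111, col=0b11, row AND col = 0b11 = 3; 3 == 3 -> filled
(2,1): row=0b10, col=0b1, row AND col = 0b0 = 0; 0 != 1 -> empty
(164,149): row=0b10100100, col=0b10010101, row AND col = 0b10000100 = 132; 132 != 149 -> empty
(162,140): row=0b10100010, col=0b10001100, row AND col = 0b10000000 = 128; 128 != 140 -> empty
(255,79): row=0b11111111, col=0b1001111, row AND col = 0b1001111 = 79; 79 == 79 -> filled
(181,123): row=0b10110101, col=0b1111011, row AND col = 0b110001 = 49; 49 != 123 -> empty

Answer: no no no yes yes no no no yes no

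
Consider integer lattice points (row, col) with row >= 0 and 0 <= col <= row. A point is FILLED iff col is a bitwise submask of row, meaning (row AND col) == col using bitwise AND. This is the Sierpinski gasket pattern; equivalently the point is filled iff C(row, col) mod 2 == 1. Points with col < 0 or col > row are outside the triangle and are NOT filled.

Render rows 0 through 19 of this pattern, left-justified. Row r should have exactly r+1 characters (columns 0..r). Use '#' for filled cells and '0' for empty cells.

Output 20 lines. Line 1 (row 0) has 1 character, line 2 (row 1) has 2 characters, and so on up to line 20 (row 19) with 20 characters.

Answer: #
##
#0#
####
#000#
##00##
#0#0#0#
########
#0000000#
##000000##
#0#00000#0#
####0000####
#000#000#000#
##00##00##00##
#0#0#0#0#0#0#0#
################
#000000000000000#
##00000000000000##
#0#0000000000000#0#
####000000000000####

Derivation:
r0=0: #
r1=1: ##
r2=10: #0#
r3=11: ####
r4=100: #000#
r5=101: ##00##
r6=110: #0#0#0#
r7=111: ########
r8=1000: #0000000#
r9=1001: ##000000##
r10=1010: #0#00000#0#
r11=1011: ####0000####
r12=1100: #000#000#000#
r13=1101: ##00##00##00##
r14=1110: #0#0#0#0#0#0#0#
r15=1111: ################
r16=10000: #000000000000000#
r17=10001: ##00000000000000##
r18=10010: #0#0000000000000#0#
r19=10011: ####000000000000####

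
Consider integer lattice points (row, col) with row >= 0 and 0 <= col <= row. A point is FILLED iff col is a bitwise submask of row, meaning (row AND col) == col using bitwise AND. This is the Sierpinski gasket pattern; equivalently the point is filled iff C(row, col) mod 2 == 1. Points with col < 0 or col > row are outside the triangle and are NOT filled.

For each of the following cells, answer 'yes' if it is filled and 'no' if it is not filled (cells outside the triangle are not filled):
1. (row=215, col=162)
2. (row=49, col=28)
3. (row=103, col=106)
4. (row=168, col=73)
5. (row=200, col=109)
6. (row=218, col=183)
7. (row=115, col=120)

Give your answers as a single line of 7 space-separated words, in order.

(215,162): row=0b11010111, col=0b10100010, row AND col = 0b10000010 = 130; 130 != 162 -> empty
(49,28): row=0b110001, col=0b11100, row AND col = 0b10000 = 16; 16 != 28 -> empty
(103,106): col outside [0, 103] -> not filled
(168,73): row=0b10101000, col=0b1001001, row AND col = 0b1000 = 8; 8 != 73 -> empty
(200,109): row=0b11001000, col=0b1101101, row AND col = 0b1001000 = 72; 72 != 109 -> empty
(218,183): row=0b11011010, col=0b10110111, row AND col = 0b10010010 = 146; 146 != 183 -> empty
(115,120): col outside [0, 115] -> not filled

Answer: no no no no no no no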